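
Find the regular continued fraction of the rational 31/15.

Run the Euclidean algorithm on 31 and 15; the successive quotients are the partial quotients a_0, a_1, ... (each step inverts the fractional part left over by the previous one):
  31 = 2*15 + 1, so a_0 = 2.
  15 = 15*1 + 0, so a_1 = 15.
The remainder reaches 0 after 2 divisions, so the expansion has 2 partial quotients, read off in order.

[2; 15]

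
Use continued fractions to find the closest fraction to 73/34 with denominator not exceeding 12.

Expand x = 73/34 as a continued fraction with the Euclidean algorithm:
  73 = 2*34 + 5, so a_0 = 2.
  34 = 6*5 + 4, so a_1 = 6.
  5 = 1*4 + 1, so a_2 = 1.
  4 = 4*1 + 0, so a_3 = 4.
so x = [2; 6, 1, 4].
Convergents (p_i = a_i*p_{i-1} + p_{i-2}, q_i = a_i*q_{i-1} + q_{i-2} with p_{-2}=0, p_{-1}=1, q_{-2}=1, q_{-1}=0), until the denominator exceeds 12:
  i=0: a_0=2, p_0 = 2*1 + 0 = 2, q_0 = 2*0 + 1 = 1.
  i=1: a_1=6, p_1 = 6*2 + 1 = 13, q_1 = 6*1 + 0 = 6.
  i=2: a_2=1, p_2 = 1*13 + 2 = 15, q_2 = 1*6 + 1 = 7.
  i=3: a_3=4, p_3 = 4*15 + 13 = 73, q_3 = 4*7 + 6 = 34.
q_3 = 34 > 12, so the last convergent with denominator <= 12 is p_2/q_2 = 15/7.
The closest fraction with denominator <= 12 is either p_2/q_2 or the intermediate fraction (k*p_2 + p_1)/(k*q_2 + q_1) with the largest k >= 1 whose denominator stays <= 12; these approach x as k grows, and every other convergent or intermediate fraction in range is farther away.
Largest k: floor((12 - q_1)/q_2) = floor((12 - 6)/7) = 0.
Since k = 0, no intermediate fraction beyond p_2/q_2 has denominator <= 12, so the convergent 15/7 is the closest (its error is |73*7 - 15*34|/(34*7) = 1/238).

15/7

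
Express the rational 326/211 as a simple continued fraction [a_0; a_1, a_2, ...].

Run the Euclidean algorithm on 326 and 211; the successive quotients are the partial quotients a_0, a_1, ... (each step inverts the fractional part left over by the previous one):
  326 = 1*211 + 115, so a_0 = 1.
  211 = 1*115 + 96, so a_1 = 1.
  115 = 1*96 + 19, so a_2 = 1.
  96 = 5*19 + 1, so a_3 = 5.
  19 = 19*1 + 0, so a_4 = 19.
The remainder reaches 0 after 5 divisions, so the expansion has 5 partial quotients, read off in order.

[1; 1, 1, 5, 19]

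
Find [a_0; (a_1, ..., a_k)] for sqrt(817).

[28; (1, 1, 2, 1, 1, 56)]

Write x_i = (sqrt(817) + m_i)/d_i with (m_0, d_0) = (0, 1). a_0 = floor(sqrt(817)) = 28, since 28^2 = 784 <= 817 < 841 = 29^2.
Iterate m_{i+1} = d_i*a_i - m_i, d_{i+1} = (817 - m_{i+1}^2)/d_i, a_{i+1} = floor((a_0 + m_{i+1})/d_{i+1}):
  m_1 = 1*28 - 0 = 28, d_1 = (817 - 28^2)/1 = 33/1 = 33, a_1 = floor((28 + 28)/33) = 1.
  m_2 = 33*1 - 28 = 5, d_2 = (817 - 5^2)/33 = 792/33 = 24, a_2 = floor((28 + 5)/24) = 1.
  m_3 = 24*1 - 5 = 19, d_3 = (817 - 19^2)/24 = 456/24 = 19, a_3 = floor((28 + 19)/19) = 2.
  m_4 = 19*2 - 19 = 19, d_4 = (817 - 19^2)/19 = 456/19 = 24, a_4 = floor((28 + 19)/24) = 1.
  m_5 = 24*1 - 19 = 5, d_5 = (817 - 5^2)/24 = 792/24 = 33, a_5 = floor((28 + 5)/33) = 1.
  m_6 = 33*1 - 5 = 28, d_6 = (817 - 28^2)/33 = 33/33 = 1, a_6 = floor((28 + 28)/1) = 56.
  m_7 = 1*56 - 28 = 28, d_7 = (817 - 28^2)/1 = 33/1 = 33: (m_7, d_7) = (m_1, d_1) = (28, 33), so from here the quotients repeat a_1, ..., a_6; the period length is 6.
Hence the expansion of sqrt(817) is a_0 = 28 followed by the repeating block 1, 1, 2, 1, 1, 56 (period 6).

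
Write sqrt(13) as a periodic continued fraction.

[3; (1, 1, 1, 1, 6)]

Write x_i = (sqrt(13) + m_i)/d_i with (m_0, d_0) = (0, 1). a_0 = floor(sqrt(13)) = 3, since 3^2 = 9 <= 13 < 16 = 4^2.
Iterate m_{i+1} = d_i*a_i - m_i, d_{i+1} = (13 - m_{i+1}^2)/d_i, a_{i+1} = floor((a_0 + m_{i+1})/d_{i+1}):
  m_1 = 1*3 - 0 = 3, d_1 = (13 - 3^2)/1 = 4/1 = 4, a_1 = floor((3 + 3)/4) = 1.
  m_2 = 4*1 - 3 = 1, d_2 = (13 - 1^2)/4 = 12/4 = 3, a_2 = floor((3 + 1)/3) = 1.
  m_3 = 3*1 - 1 = 2, d_3 = (13 - 2^2)/3 = 9/3 = 3, a_3 = floor((3 + 2)/3) = 1.
  m_4 = 3*1 - 2 = 1, d_4 = (13 - 1^2)/3 = 12/3 = 4, a_4 = floor((3 + 1)/4) = 1.
  m_5 = 4*1 - 1 = 3, d_5 = (13 - 3^2)/4 = 4/4 = 1, a_5 = floor((3 + 3)/1) = 6.
  m_6 = 1*6 - 3 = 3, d_6 = (13 - 3^2)/1 = 4/1 = 4: (m_6, d_6) = (m_1, d_1) = (3, 4), so from here the quotients repeat a_1, ..., a_5; the period length is 5.
Hence the expansion of sqrt(13) is a_0 = 3 followed by the repeating block 1, 1, 1, 1, 6 (period 5).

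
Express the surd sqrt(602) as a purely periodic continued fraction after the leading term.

Write x_i = (sqrt(602) + m_i)/d_i with (m_0, d_0) = (0, 1). a_0 = floor(sqrt(602)) = 24, since 24^2 = 576 <= 602 < 625 = 25^2.
Iterate m_{i+1} = d_i*a_i - m_i, d_{i+1} = (602 - m_{i+1}^2)/d_i, a_{i+1} = floor((a_0 + m_{i+1})/d_{i+1}):
  m_1 = 1*24 - 0 = 24, d_1 = (602 - 24^2)/1 = 26/1 = 26, a_1 = floor((24 + 24)/26) = 1.
  m_2 = 26*1 - 24 = 2, d_2 = (602 - 2^2)/26 = 598/26 = 23, a_2 = floor((24 + 2)/23) = 1.
  m_3 = 23*1 - 2 = 21, d_3 = (602 - 21^2)/23 = 161/23 = 7, a_3 = floor((24 + 21)/7) = 6.
  m_4 = 7*6 - 21 = 21, d_4 = (602 - 21^2)/7 = 161/7 = 23, a_4 = floor((24 + 21)/23) = 1.
  m_5 = 23*1 - 21 = 2, d_5 = (602 - 2^2)/23 = 598/23 = 26, a_5 = floor((24 + 2)/26) = 1.
  m_6 = 26*1 - 2 = 24, d_6 = (602 - 24^2)/26 = 26/26 = 1, a_6 = floor((24 + 24)/1) = 48.
  m_7 = 1*48 - 24 = 24, d_7 = (602 - 24^2)/1 = 26/1 = 26: (m_7, d_7) = (m_1, d_1) = (24, 26), so from here the quotients repeat a_1, ..., a_6; the period length is 6.
Hence the expansion of sqrt(602) is a_0 = 24 followed by the repeating block 1, 1, 6, 1, 1, 48 (period 6).

[24; (1, 1, 6, 1, 1, 48)]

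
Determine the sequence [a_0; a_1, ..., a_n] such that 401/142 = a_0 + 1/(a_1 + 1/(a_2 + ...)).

Run the Euclidean algorithm on 401 and 142; the successive quotients are the partial quotients a_0, a_1, ... (each step inverts the fractional part left over by the previous one):
  401 = 2*142 + 117, so a_0 = 2.
  142 = 1*117 + 25, so a_1 = 1.
  117 = 4*25 + 17, so a_2 = 4.
  25 = 1*17 + 8, so a_3 = 1.
  17 = 2*8 + 1, so a_4 = 2.
  8 = 8*1 + 0, so a_5 = 8.
The remainder reaches 0 after 6 divisions, so the expansion has 6 partial quotients, read off in order.

[2; 1, 4, 1, 2, 8]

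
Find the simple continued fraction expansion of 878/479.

Run the Euclidean algorithm on 878 and 479; the successive quotients are the partial quotients a_0, a_1, ... (each step inverts the fractional part left over by the previous one):
  878 = 1*479 + 399, so a_0 = 1.
  479 = 1*399 + 80, so a_1 = 1.
  399 = 4*80 + 79, so a_2 = 4.
  80 = 1*79 + 1, so a_3 = 1.
  79 = 79*1 + 0, so a_4 = 79.
The remainder reaches 0 after 5 divisions, so the expansion has 5 partial quotients, read off in order.

[1; 1, 4, 1, 79]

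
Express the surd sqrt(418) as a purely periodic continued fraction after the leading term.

Write x_i = (sqrt(418) + m_i)/d_i with (m_0, d_0) = (0, 1). a_0 = floor(sqrt(418)) = 20, since 20^2 = 400 <= 418 < 441 = 21^2.
Iterate m_{i+1} = d_i*a_i - m_i, d_{i+1} = (418 - m_{i+1}^2)/d_i, a_{i+1} = floor((a_0 + m_{i+1})/d_{i+1}):
  m_1 = 1*20 - 0 = 20, d_1 = (418 - 20^2)/1 = 18/1 = 18, a_1 = floor((20 + 20)/18) = 2.
  m_2 = 18*2 - 20 = 16, d_2 = (418 - 16^2)/18 = 162/18 = 9, a_2 = floor((20 + 16)/9) = 4.
  m_3 = 9*4 - 16 = 20, d_3 = (418 - 20^2)/9 = 18/9 = 2, a_3 = floor((20 + 20)/2) = 20.
  m_4 = 2*20 - 20 = 20, d_4 = (418 - 20^2)/2 = 18/2 = 9, a_4 = floor((20 + 20)/9) = 4.
  m_5 = 9*4 - 20 = 16, d_5 = (418 - 16^2)/9 = 162/9 = 18, a_5 = floor((20 + 16)/18) = 2.
  m_6 = 18*2 - 16 = 20, d_6 = (418 - 20^2)/18 = 18/18 = 1, a_6 = floor((20 + 20)/1) = 40.
  m_7 = 1*40 - 20 = 20, d_7 = (418 - 20^2)/1 = 18/1 = 18: (m_7, d_7) = (m_1, d_1) = (20, 18), so from here the quotients repeat a_1, ..., a_6; the period length is 6.
Hence the expansion of sqrt(418) is a_0 = 20 followed by the repeating block 2, 4, 20, 4, 2, 40 (period 6).

[20; (2, 4, 20, 4, 2, 40)]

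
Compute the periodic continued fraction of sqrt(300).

[17; (3, 8, 3, 34)]

Write x_i = (sqrt(300) + m_i)/d_i with (m_0, d_0) = (0, 1). a_0 = floor(sqrt(300)) = 17, since 17^2 = 289 <= 300 < 324 = 18^2.
Iterate m_{i+1} = d_i*a_i - m_i, d_{i+1} = (300 - m_{i+1}^2)/d_i, a_{i+1} = floor((a_0 + m_{i+1})/d_{i+1}):
  m_1 = 1*17 - 0 = 17, d_1 = (300 - 17^2)/1 = 11/1 = 11, a_1 = floor((17 + 17)/11) = 3.
  m_2 = 11*3 - 17 = 16, d_2 = (300 - 16^2)/11 = 44/11 = 4, a_2 = floor((17 + 16)/4) = 8.
  m_3 = 4*8 - 16 = 16, d_3 = (300 - 16^2)/4 = 44/4 = 11, a_3 = floor((17 + 16)/11) = 3.
  m_4 = 11*3 - 16 = 17, d_4 = (300 - 17^2)/11 = 11/11 = 1, a_4 = floor((17 + 17)/1) = 34.
  m_5 = 1*34 - 17 = 17, d_5 = (300 - 17^2)/1 = 11/1 = 11: (m_5, d_5) = (m_1, d_1) = (17, 11), so from here the quotients repeat a_1, ..., a_4; the period length is 4.
Hence the expansion of sqrt(300) is a_0 = 17 followed by the repeating block 3, 8, 3, 34 (period 4).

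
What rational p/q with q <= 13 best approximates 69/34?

2/1

Expand x = 69/34 as a continued fraction with the Euclidean algorithm:
  69 = 2*34 + 1, so a_0 = 2.
  34 = 34*1 + 0, so a_1 = 34.
so x = [2; 34].
Convergents (p_i = a_i*p_{i-1} + p_{i-2}, q_i = a_i*q_{i-1} + q_{i-2} with p_{-2}=0, p_{-1}=1, q_{-2}=1, q_{-1}=0), until the denominator exceeds 13:
  i=0: a_0=2, p_0 = 2*1 + 0 = 2, q_0 = 2*0 + 1 = 1.
  i=1: a_1=34, p_1 = 34*2 + 1 = 69, q_1 = 34*1 + 0 = 34.
q_1 = 34 > 13, so the last convergent with denominator <= 13 is p_0/q_0 = 2/1.
The closest fraction with denominator <= 13 is either p_0/q_0 or the intermediate fraction (k*p_0 + p_{-1})/(k*q_0 + q_{-1}) with the largest k >= 1 whose denominator stays <= 13; these approach x as k grows, and every other convergent or intermediate fraction in range is farther away.
Largest k: floor((13 - q_{-1})/q_0) = floor((13 - 0)/1) = 13 (using the seeds p_{-1} = 1, q_{-1} = 0).
That gives (13*2 + 1)/(13*1 + 0) = 27/13.
Compare the errors: |x - 2/1| = |69*1 - 2*34|/(34*1) = 1/34, and |x - 27/13| = |69*13 - 27*34|/(34*13) = 21/442.
Cross-multiplying, 1*442 = 442 < 714 = 21*34, so 1/34 is smaller: the convergent 2/1 is closer to x than 27/13.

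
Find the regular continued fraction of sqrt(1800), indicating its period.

Write x_i = (sqrt(1800) + m_i)/d_i with (m_0, d_0) = (0, 1). a_0 = floor(sqrt(1800)) = 42, since 42^2 = 1764 <= 1800 < 1849 = 43^2.
Iterate m_{i+1} = d_i*a_i - m_i, d_{i+1} = (1800 - m_{i+1}^2)/d_i, a_{i+1} = floor((a_0 + m_{i+1})/d_{i+1}):
  m_1 = 1*42 - 0 = 42, d_1 = (1800 - 42^2)/1 = 36/1 = 36, a_1 = floor((42 + 42)/36) = 2.
  m_2 = 36*2 - 42 = 30, d_2 = (1800 - 30^2)/36 = 900/36 = 25, a_2 = floor((42 + 30)/25) = 2.
  m_3 = 25*2 - 30 = 20, d_3 = (1800 - 20^2)/25 = 1400/25 = 56, a_3 = floor((42 + 20)/56) = 1.
  m_4 = 56*1 - 20 = 36, d_4 = (1800 - 36^2)/56 = 504/56 = 9, a_4 = floor((42 + 36)/9) = 8.
  m_5 = 9*8 - 36 = 36, d_5 = (1800 - 36^2)/9 = 504/9 = 56, a_5 = floor((42 + 36)/56) = 1.
  m_6 = 56*1 - 36 = 20, d_6 = (1800 - 20^2)/56 = 1400/56 = 25, a_6 = floor((42 + 20)/25) = 2.
  m_7 = 25*2 - 20 = 30, d_7 = (1800 - 30^2)/25 = 900/25 = 36, a_7 = floor((42 + 30)/36) = 2.
  m_8 = 36*2 - 30 = 42, d_8 = (1800 - 42^2)/36 = 36/36 = 1, a_8 = floor((42 + 42)/1) = 84.
  m_9 = 1*84 - 42 = 42, d_9 = (1800 - 42^2)/1 = 36/1 = 36: (m_9, d_9) = (m_1, d_1) = (42, 36), so from here the quotients repeat a_1, ..., a_8; the period length is 8.
Hence the expansion of sqrt(1800) is a_0 = 42 followed by the repeating block 2, 2, 1, 8, 1, 2, 2, 84 (period 8).

[42; (2, 2, 1, 8, 1, 2, 2, 84)]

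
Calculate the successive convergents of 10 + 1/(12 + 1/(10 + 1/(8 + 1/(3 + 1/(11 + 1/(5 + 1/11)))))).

Using the convergent recurrence p_i = a_i*p_{i-1} + p_{i-2}, q_i = a_i*q_{i-1} + q_{i-2} with p_{-2}=0, p_{-1}=1, q_{-2}=1, q_{-1}=0:
  i=0: a_0=10, p_0 = 10*1 + 0 = 10, q_0 = 10*0 + 1 = 1.
  i=1: a_1=12, p_1 = 12*10 + 1 = 121, q_1 = 12*1 + 0 = 12.
  i=2: a_2=10, p_2 = 10*121 + 10 = 1220, q_2 = 10*12 + 1 = 121.
  i=3: a_3=8, p_3 = 8*1220 + 121 = 9881, q_3 = 8*121 + 12 = 980.
  i=4: a_4=3, p_4 = 3*9881 + 1220 = 30863, q_4 = 3*980 + 121 = 3061.
  i=5: a_5=11, p_5 = 11*30863 + 9881 = 349374, q_5 = 11*3061 + 980 = 34651.
  i=6: a_6=5, p_6 = 5*349374 + 30863 = 1777733, q_6 = 5*34651 + 3061 = 176316.
  i=7: a_7=11, p_7 = 11*1777733 + 349374 = 19904437, q_7 = 11*176316 + 34651 = 1974127.

10/1, 121/12, 1220/121, 9881/980, 30863/3061, 349374/34651, 1777733/176316, 19904437/1974127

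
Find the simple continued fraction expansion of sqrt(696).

[26; (2, 1, 1, 1, 1, 1, 2, 52)]

Write x_i = (sqrt(696) + m_i)/d_i with (m_0, d_0) = (0, 1). a_0 = floor(sqrt(696)) = 26, since 26^2 = 676 <= 696 < 729 = 27^2.
Iterate m_{i+1} = d_i*a_i - m_i, d_{i+1} = (696 - m_{i+1}^2)/d_i, a_{i+1} = floor((a_0 + m_{i+1})/d_{i+1}):
  m_1 = 1*26 - 0 = 26, d_1 = (696 - 26^2)/1 = 20/1 = 20, a_1 = floor((26 + 26)/20) = 2.
  m_2 = 20*2 - 26 = 14, d_2 = (696 - 14^2)/20 = 500/20 = 25, a_2 = floor((26 + 14)/25) = 1.
  m_3 = 25*1 - 14 = 11, d_3 = (696 - 11^2)/25 = 575/25 = 23, a_3 = floor((26 + 11)/23) = 1.
  m_4 = 23*1 - 11 = 12, d_4 = (696 - 12^2)/23 = 552/23 = 24, a_4 = floor((26 + 12)/24) = 1.
  m_5 = 24*1 - 12 = 12, d_5 = (696 - 12^2)/24 = 552/24 = 23, a_5 = floor((26 + 12)/23) = 1.
  m_6 = 23*1 - 12 = 11, d_6 = (696 - 11^2)/23 = 575/23 = 25, a_6 = floor((26 + 11)/25) = 1.
  m_7 = 25*1 - 11 = 14, d_7 = (696 - 14^2)/25 = 500/25 = 20, a_7 = floor((26 + 14)/20) = 2.
  m_8 = 20*2 - 14 = 26, d_8 = (696 - 26^2)/20 = 20/20 = 1, a_8 = floor((26 + 26)/1) = 52.
  m_9 = 1*52 - 26 = 26, d_9 = (696 - 26^2)/1 = 20/1 = 20: (m_9, d_9) = (m_1, d_1) = (26, 20), so from here the quotients repeat a_1, ..., a_8; the period length is 8.
Hence the expansion of sqrt(696) is a_0 = 26 followed by the repeating block 2, 1, 1, 1, 1, 1, 2, 52 (period 8).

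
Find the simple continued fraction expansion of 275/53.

Run the Euclidean algorithm on 275 and 53; the successive quotients are the partial quotients a_0, a_1, ... (each step inverts the fractional part left over by the previous one):
  275 = 5*53 + 10, so a_0 = 5.
  53 = 5*10 + 3, so a_1 = 5.
  10 = 3*3 + 1, so a_2 = 3.
  3 = 3*1 + 0, so a_3 = 3.
The remainder reaches 0 after 4 divisions, so the expansion has 4 partial quotients, read off in order.

[5; 5, 3, 3]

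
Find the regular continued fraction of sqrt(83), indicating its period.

[9; (9, 18)]

Write x_i = (sqrt(83) + m_i)/d_i with (m_0, d_0) = (0, 1). a_0 = floor(sqrt(83)) = 9, since 9^2 = 81 <= 83 < 100 = 10^2.
Iterate m_{i+1} = d_i*a_i - m_i, d_{i+1} = (83 - m_{i+1}^2)/d_i, a_{i+1} = floor((a_0 + m_{i+1})/d_{i+1}):
  m_1 = 1*9 - 0 = 9, d_1 = (83 - 9^2)/1 = 2/1 = 2, a_1 = floor((9 + 9)/2) = 9.
  m_2 = 2*9 - 9 = 9, d_2 = (83 - 9^2)/2 = 2/2 = 1, a_2 = floor((9 + 9)/1) = 18.
  m_3 = 1*18 - 9 = 9, d_3 = (83 - 9^2)/1 = 2/1 = 2: (m_3, d_3) = (m_1, d_1) = (9, 2), so from here the quotients repeat a_1, a_2; the period length is 2.
Hence the expansion of sqrt(83) is a_0 = 9 followed by the repeating block 9, 18 (period 2).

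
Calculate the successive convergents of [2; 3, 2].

Using the convergent recurrence p_i = a_i*p_{i-1} + p_{i-2}, q_i = a_i*q_{i-1} + q_{i-2} with p_{-2}=0, p_{-1}=1, q_{-2}=1, q_{-1}=0:
  i=0: a_0=2, p_0 = 2*1 + 0 = 2, q_0 = 2*0 + 1 = 1.
  i=1: a_1=3, p_1 = 3*2 + 1 = 7, q_1 = 3*1 + 0 = 3.
  i=2: a_2=2, p_2 = 2*7 + 2 = 16, q_2 = 2*3 + 1 = 7.

2/1, 7/3, 16/7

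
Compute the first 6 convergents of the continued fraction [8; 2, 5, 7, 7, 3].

8/1, 17/2, 93/11, 668/79, 4769/564, 14975/1771

Using the convergent recurrence p_i = a_i*p_{i-1} + p_{i-2}, q_i = a_i*q_{i-1} + q_{i-2} with p_{-2}=0, p_{-1}=1, q_{-2}=1, q_{-1}=0:
  i=0: a_0=8, p_0 = 8*1 + 0 = 8, q_0 = 8*0 + 1 = 1.
  i=1: a_1=2, p_1 = 2*8 + 1 = 17, q_1 = 2*1 + 0 = 2.
  i=2: a_2=5, p_2 = 5*17 + 8 = 93, q_2 = 5*2 + 1 = 11.
  i=3: a_3=7, p_3 = 7*93 + 17 = 668, q_3 = 7*11 + 2 = 79.
  i=4: a_4=7, p_4 = 7*668 + 93 = 4769, q_4 = 7*79 + 11 = 564.
  i=5: a_5=3, p_5 = 3*4769 + 668 = 14975, q_5 = 3*564 + 79 = 1771.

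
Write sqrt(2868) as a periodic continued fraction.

[53; (1, 1, 4, 6, 2, 8, 2, 6, 4, 1, 1, 106)]

Write x_i = (sqrt(2868) + m_i)/d_i with (m_0, d_0) = (0, 1). a_0 = floor(sqrt(2868)) = 53, since 53^2 = 2809 <= 2868 < 2916 = 54^2.
Iterate m_{i+1} = d_i*a_i - m_i, d_{i+1} = (2868 - m_{i+1}^2)/d_i, a_{i+1} = floor((a_0 + m_{i+1})/d_{i+1}):
  m_1 = 1*53 - 0 = 53, d_1 = (2868 - 53^2)/1 = 59/1 = 59, a_1 = floor((53 + 53)/59) = 1.
  m_2 = 59*1 - 53 = 6, d_2 = (2868 - 6^2)/59 = 2832/59 = 48, a_2 = floor((53 + 6)/48) = 1.
  m_3 = 48*1 - 6 = 42, d_3 = (2868 - 42^2)/48 = 1104/48 = 23, a_3 = floor((53 + 42)/23) = 4.
  m_4 = 23*4 - 42 = 50, d_4 = (2868 - 50^2)/23 = 368/23 = 16, a_4 = floor((53 + 50)/16) = 6.
  m_5 = 16*6 - 50 = 46, d_5 = (2868 - 46^2)/16 = 752/16 = 47, a_5 = floor((53 + 46)/47) = 2.
  m_6 = 47*2 - 46 = 48, d_6 = (2868 - 48^2)/47 = 564/47 = 12, a_6 = floor((53 + 48)/12) = 8.
  m_7 = 12*8 - 48 = 48, d_7 = (2868 - 48^2)/12 = 564/12 = 47, a_7 = floor((53 + 48)/47) = 2.
  m_8 = 47*2 - 48 = 46, d_8 = (2868 - 46^2)/47 = 752/47 = 16, a_8 = floor((53 + 46)/16) = 6.
  m_9 = 16*6 - 46 = 50, d_9 = (2868 - 50^2)/16 = 368/16 = 23, a_9 = floor((53 + 50)/23) = 4.
  m_10 = 23*4 - 50 = 42, d_10 = (2868 - 42^2)/23 = 1104/23 = 48, a_10 = floor((53 + 42)/48) = 1.
  m_11 = 48*1 - 42 = 6, d_11 = (2868 - 6^2)/48 = 2832/48 = 59, a_11 = floor((53 + 6)/59) = 1.
  m_12 = 59*1 - 6 = 53, d_12 = (2868 - 53^2)/59 = 59/59 = 1, a_12 = floor((53 + 53)/1) = 106.
  m_13 = 1*106 - 53 = 53, d_13 = (2868 - 53^2)/1 = 59/1 = 59: (m_13, d_13) = (m_1, d_1) = (53, 59), so from here the quotients repeat a_1, ..., a_12; the period length is 12.
Hence the expansion of sqrt(2868) is a_0 = 53 followed by the repeating block 1, 1, 4, 6, 2, 8, 2, 6, 4, 1, 1, 106 (period 12).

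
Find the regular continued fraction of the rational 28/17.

Run the Euclidean algorithm on 28 and 17; the successive quotients are the partial quotients a_0, a_1, ... (each step inverts the fractional part left over by the previous one):
  28 = 1*17 + 11, so a_0 = 1.
  17 = 1*11 + 6, so a_1 = 1.
  11 = 1*6 + 5, so a_2 = 1.
  6 = 1*5 + 1, so a_3 = 1.
  5 = 5*1 + 0, so a_4 = 5.
The remainder reaches 0 after 5 divisions, so the expansion has 5 partial quotients, read off in order.

[1; 1, 1, 1, 5]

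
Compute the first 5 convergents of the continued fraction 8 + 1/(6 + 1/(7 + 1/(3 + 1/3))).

8/1, 49/6, 351/43, 1102/135, 3657/448

Using the convergent recurrence p_i = a_i*p_{i-1} + p_{i-2}, q_i = a_i*q_{i-1} + q_{i-2} with p_{-2}=0, p_{-1}=1, q_{-2}=1, q_{-1}=0:
  i=0: a_0=8, p_0 = 8*1 + 0 = 8, q_0 = 8*0 + 1 = 1.
  i=1: a_1=6, p_1 = 6*8 + 1 = 49, q_1 = 6*1 + 0 = 6.
  i=2: a_2=7, p_2 = 7*49 + 8 = 351, q_2 = 7*6 + 1 = 43.
  i=3: a_3=3, p_3 = 3*351 + 49 = 1102, q_3 = 3*43 + 6 = 135.
  i=4: a_4=3, p_4 = 3*1102 + 351 = 3657, q_4 = 3*135 + 43 = 448.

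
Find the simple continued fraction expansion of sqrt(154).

[12; (2, 2, 3, 1, 2, 1, 3, 2, 2, 24)]

Write x_i = (sqrt(154) + m_i)/d_i with (m_0, d_0) = (0, 1). a_0 = floor(sqrt(154)) = 12, since 12^2 = 144 <= 154 < 169 = 13^2.
Iterate m_{i+1} = d_i*a_i - m_i, d_{i+1} = (154 - m_{i+1}^2)/d_i, a_{i+1} = floor((a_0 + m_{i+1})/d_{i+1}):
  m_1 = 1*12 - 0 = 12, d_1 = (154 - 12^2)/1 = 10/1 = 10, a_1 = floor((12 + 12)/10) = 2.
  m_2 = 10*2 - 12 = 8, d_2 = (154 - 8^2)/10 = 90/10 = 9, a_2 = floor((12 + 8)/9) = 2.
  m_3 = 9*2 - 8 = 10, d_3 = (154 - 10^2)/9 = 54/9 = 6, a_3 = floor((12 + 10)/6) = 3.
  m_4 = 6*3 - 10 = 8, d_4 = (154 - 8^2)/6 = 90/6 = 15, a_4 = floor((12 + 8)/15) = 1.
  m_5 = 15*1 - 8 = 7, d_5 = (154 - 7^2)/15 = 105/15 = 7, a_5 = floor((12 + 7)/7) = 2.
  m_6 = 7*2 - 7 = 7, d_6 = (154 - 7^2)/7 = 105/7 = 15, a_6 = floor((12 + 7)/15) = 1.
  m_7 = 15*1 - 7 = 8, d_7 = (154 - 8^2)/15 = 90/15 = 6, a_7 = floor((12 + 8)/6) = 3.
  m_8 = 6*3 - 8 = 10, d_8 = (154 - 10^2)/6 = 54/6 = 9, a_8 = floor((12 + 10)/9) = 2.
  m_9 = 9*2 - 10 = 8, d_9 = (154 - 8^2)/9 = 90/9 = 10, a_9 = floor((12 + 8)/10) = 2.
  m_10 = 10*2 - 8 = 12, d_10 = (154 - 12^2)/10 = 10/10 = 1, a_10 = floor((12 + 12)/1) = 24.
  m_11 = 1*24 - 12 = 12, d_11 = (154 - 12^2)/1 = 10/1 = 10: (m_11, d_11) = (m_1, d_1) = (12, 10), so from here the quotients repeat a_1, ..., a_10; the period length is 10.
Hence the expansion of sqrt(154) is a_0 = 12 followed by the repeating block 2, 2, 3, 1, 2, 1, 3, 2, 2, 24 (period 10).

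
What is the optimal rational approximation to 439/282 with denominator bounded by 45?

Expand x = 439/282 as a continued fraction with the Euclidean algorithm:
  439 = 1*282 + 157, so a_0 = 1.
  282 = 1*157 + 125, so a_1 = 1.
  157 = 1*125 + 32, so a_2 = 1.
  125 = 3*32 + 29, so a_3 = 3.
  32 = 1*29 + 3, so a_4 = 1.
  29 = 9*3 + 2, so a_5 = 9.
  3 = 1*2 + 1, so a_6 = 1.
  2 = 2*1 + 0, so a_7 = 2.
so x = [1; 1, 1, 3, 1, 9, 1, 2].
Convergents (p_i = a_i*p_{i-1} + p_{i-2}, q_i = a_i*q_{i-1} + q_{i-2} with p_{-2}=0, p_{-1}=1, q_{-2}=1, q_{-1}=0), until the denominator exceeds 45:
  i=0: a_0=1, p_0 = 1*1 + 0 = 1, q_0 = 1*0 + 1 = 1.
  i=1: a_1=1, p_1 = 1*1 + 1 = 2, q_1 = 1*1 + 0 = 1.
  i=2: a_2=1, p_2 = 1*2 + 1 = 3, q_2 = 1*1 + 1 = 2.
  i=3: a_3=3, p_3 = 3*3 + 2 = 11, q_3 = 3*2 + 1 = 7.
  i=4: a_4=1, p_4 = 1*11 + 3 = 14, q_4 = 1*7 + 2 = 9.
  i=5: a_5=9, p_5 = 9*14 + 11 = 137, q_5 = 9*9 + 7 = 88.
q_5 = 88 > 45, so the last convergent with denominator <= 45 is p_4/q_4 = 14/9.
The closest fraction with denominator <= 45 is either p_4/q_4 or the intermediate fraction (k*p_4 + p_3)/(k*q_4 + q_3) with the largest k >= 1 whose denominator stays <= 45; these approach x as k grows, and every other convergent or intermediate fraction in range is farther away.
Largest k: floor((45 - q_3)/q_4) = floor((45 - 7)/9) = 4.
That gives (4*14 + 11)/(4*9 + 7) = 67/43.
Compare the errors: |x - 14/9| = |439*9 - 14*282|/(282*9) = 3/2538, and |x - 67/43| = |439*43 - 67*282|/(282*43) = 17/12126.
Cross-multiplying, 3*12126 = 36378 < 43146 = 17*2538, so 3/2538 is smaller: the convergent 14/9 is closer to x than 67/43.

14/9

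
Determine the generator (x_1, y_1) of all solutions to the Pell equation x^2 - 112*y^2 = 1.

(x, y) = (127, 12)

First expand sqrt(112) as a continued fraction. With x_i = (sqrt(112) + m_i)/d_i and (m_0, d_0) = (0, 1): a_0 = floor(sqrt(112)) = 10, since 10^2 = 100 <= 112 < 121 = 11^2.
Iterate m_{i+1} = d_i*a_i - m_i, d_{i+1} = (112 - m_{i+1}^2)/d_i, a_{i+1} = floor((a_0 + m_{i+1})/d_{i+1}):
  m_1 = 1*10 - 0 = 10, d_1 = (112 - 10^2)/1 = 12/1 = 12, a_1 = floor((10 + 10)/12) = 1.
  m_2 = 12*1 - 10 = 2, d_2 = (112 - 2^2)/12 = 108/12 = 9, a_2 = floor((10 + 2)/9) = 1.
  m_3 = 9*1 - 2 = 7, d_3 = (112 - 7^2)/9 = 63/9 = 7, a_3 = floor((10 + 7)/7) = 2.
  m_4 = 7*2 - 7 = 7, d_4 = (112 - 7^2)/7 = 63/7 = 9, a_4 = floor((10 + 7)/9) = 1.
  m_5 = 9*1 - 7 = 2, d_5 = (112 - 2^2)/9 = 108/9 = 12, a_5 = floor((10 + 2)/12) = 1.
  m_6 = 12*1 - 2 = 10, d_6 = (112 - 10^2)/12 = 12/12 = 1, a_6 = floor((10 + 10)/1) = 20.
  m_7 = 1*20 - 10 = 10, d_7 = (112 - 10^2)/1 = 12/1 = 12: (m_7, d_7) = (m_1, d_1) = (10, 12), so from here the quotients repeat a_1, ..., a_6; the period length is 6.
So sqrt(112) = [10; (1, 1, 2, 1, 1, 20)] with period length k = 6.
k is even, so the fundamental solution of x^2 - 112y^2 = 1 is (p_{k-1}, q_{k-1}) = (p_5, q_5); compute convergents through index 5.
Convergents (p_i = a_i*p_{i-1} + p_{i-2}, q_i = a_i*q_{i-1} + q_{i-2} with p_{-2}=0, p_{-1}=1, q_{-2}=1, q_{-1}=0):
  i=0: a_0=10, p_0 = 10*1 + 0 = 10, q_0 = 10*0 + 1 = 1.
  i=1: a_1=1, p_1 = 1*10 + 1 = 11, q_1 = 1*1 + 0 = 1.
  i=2: a_2=1, p_2 = 1*11 + 10 = 21, q_2 = 1*1 + 1 = 2.
  i=3: a_3=2, p_3 = 2*21 + 11 = 53, q_3 = 2*2 + 1 = 5.
  i=4: a_4=1, p_4 = 1*53 + 21 = 74, q_4 = 1*5 + 2 = 7.
  i=5: a_5=1, p_5 = 1*74 + 53 = 127, q_5 = 1*7 + 5 = 12.
Check: 127^2 - 112*12^2 = 16129 - 16128 = 1, so (x, y) = (127, 12) solves the equation, and by the theorem it is the least positive solution.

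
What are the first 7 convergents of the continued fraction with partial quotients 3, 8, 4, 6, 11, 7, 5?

3/1, 25/8, 103/33, 643/206, 7176/2299, 50875/16299, 261551/83794

Using the convergent recurrence p_i = a_i*p_{i-1} + p_{i-2}, q_i = a_i*q_{i-1} + q_{i-2} with p_{-2}=0, p_{-1}=1, q_{-2}=1, q_{-1}=0:
  i=0: a_0=3, p_0 = 3*1 + 0 = 3, q_0 = 3*0 + 1 = 1.
  i=1: a_1=8, p_1 = 8*3 + 1 = 25, q_1 = 8*1 + 0 = 8.
  i=2: a_2=4, p_2 = 4*25 + 3 = 103, q_2 = 4*8 + 1 = 33.
  i=3: a_3=6, p_3 = 6*103 + 25 = 643, q_3 = 6*33 + 8 = 206.
  i=4: a_4=11, p_4 = 11*643 + 103 = 7176, q_4 = 11*206 + 33 = 2299.
  i=5: a_5=7, p_5 = 7*7176 + 643 = 50875, q_5 = 7*2299 + 206 = 16299.
  i=6: a_6=5, p_6 = 5*50875 + 7176 = 261551, q_6 = 5*16299 + 2299 = 83794.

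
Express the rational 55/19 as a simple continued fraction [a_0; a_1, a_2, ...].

[2; 1, 8, 2]

Run the Euclidean algorithm on 55 and 19; the successive quotients are the partial quotients a_0, a_1, ... (each step inverts the fractional part left over by the previous one):
  55 = 2*19 + 17, so a_0 = 2.
  19 = 1*17 + 2, so a_1 = 1.
  17 = 8*2 + 1, so a_2 = 8.
  2 = 2*1 + 0, so a_3 = 2.
The remainder reaches 0 after 4 divisions, so the expansion has 4 partial quotients, read off in order.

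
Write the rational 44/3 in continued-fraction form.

[14; 1, 2]

Run the Euclidean algorithm on 44 and 3; the successive quotients are the partial quotients a_0, a_1, ... (each step inverts the fractional part left over by the previous one):
  44 = 14*3 + 2, so a_0 = 14.
  3 = 1*2 + 1, so a_1 = 1.
  2 = 2*1 + 0, so a_2 = 2.
The remainder reaches 0 after 3 divisions, so the expansion has 3 partial quotients, read off in order.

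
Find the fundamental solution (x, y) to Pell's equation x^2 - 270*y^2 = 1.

First expand sqrt(270) as a continued fraction. With x_i = (sqrt(270) + m_i)/d_i and (m_0, d_0) = (0, 1): a_0 = floor(sqrt(270)) = 16, since 16^2 = 256 <= 270 < 289 = 17^2.
Iterate m_{i+1} = d_i*a_i - m_i, d_{i+1} = (270 - m_{i+1}^2)/d_i, a_{i+1} = floor((a_0 + m_{i+1})/d_{i+1}):
  m_1 = 1*16 - 0 = 16, d_1 = (270 - 16^2)/1 = 14/1 = 14, a_1 = floor((16 + 16)/14) = 2.
  m_2 = 14*2 - 16 = 12, d_2 = (270 - 12^2)/14 = 126/14 = 9, a_2 = floor((16 + 12)/9) = 3.
  m_3 = 9*3 - 12 = 15, d_3 = (270 - 15^2)/9 = 45/9 = 5, a_3 = floor((16 + 15)/5) = 6.
  m_4 = 5*6 - 15 = 15, d_4 = (270 - 15^2)/5 = 45/5 = 9, a_4 = floor((16 + 15)/9) = 3.
  m_5 = 9*3 - 15 = 12, d_5 = (270 - 12^2)/9 = 126/9 = 14, a_5 = floor((16 + 12)/14) = 2.
  m_6 = 14*2 - 12 = 16, d_6 = (270 - 16^2)/14 = 14/14 = 1, a_6 = floor((16 + 16)/1) = 32.
  m_7 = 1*32 - 16 = 16, d_7 = (270 - 16^2)/1 = 14/1 = 14: (m_7, d_7) = (m_1, d_1) = (16, 14), so from here the quotients repeat a_1, ..., a_6; the period length is 6.
So sqrt(270) = [16; (2, 3, 6, 3, 2, 32)] with period length k = 6.
k is even, so the fundamental solution of x^2 - 270y^2 = 1 is (p_{k-1}, q_{k-1}) = (p_5, q_5); compute convergents through index 5.
Convergents (p_i = a_i*p_{i-1} + p_{i-2}, q_i = a_i*q_{i-1} + q_{i-2} with p_{-2}=0, p_{-1}=1, q_{-2}=1, q_{-1}=0):
  i=0: a_0=16, p_0 = 16*1 + 0 = 16, q_0 = 16*0 + 1 = 1.
  i=1: a_1=2, p_1 = 2*16 + 1 = 33, q_1 = 2*1 + 0 = 2.
  i=2: a_2=3, p_2 = 3*33 + 16 = 115, q_2 = 3*2 + 1 = 7.
  i=3: a_3=6, p_3 = 6*115 + 33 = 723, q_3 = 6*7 + 2 = 44.
  i=4: a_4=3, p_4 = 3*723 + 115 = 2284, q_4 = 3*44 + 7 = 139.
  i=5: a_5=2, p_5 = 2*2284 + 723 = 5291, q_5 = 2*139 + 44 = 322.
Check: 5291^2 - 270*322^2 = 27994681 - 27994680 = 1, so (x, y) = (5291, 322) solves the equation, and by the theorem it is the least positive solution.

(x, y) = (5291, 322)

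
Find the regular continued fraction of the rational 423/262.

[1; 1, 1, 1, 1, 2, 6, 3]

Run the Euclidean algorithm on 423 and 262; the successive quotients are the partial quotients a_0, a_1, ... (each step inverts the fractional part left over by the previous one):
  423 = 1*262 + 161, so a_0 = 1.
  262 = 1*161 + 101, so a_1 = 1.
  161 = 1*101 + 60, so a_2 = 1.
  101 = 1*60 + 41, so a_3 = 1.
  60 = 1*41 + 19, so a_4 = 1.
  41 = 2*19 + 3, so a_5 = 2.
  19 = 6*3 + 1, so a_6 = 6.
  3 = 3*1 + 0, so a_7 = 3.
The remainder reaches 0 after 8 divisions, so the expansion has 8 partial quotients, read off in order.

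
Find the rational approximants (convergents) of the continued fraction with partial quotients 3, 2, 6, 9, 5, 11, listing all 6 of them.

3/1, 7/2, 45/13, 412/119, 2105/608, 23567/6807

Using the convergent recurrence p_i = a_i*p_{i-1} + p_{i-2}, q_i = a_i*q_{i-1} + q_{i-2} with p_{-2}=0, p_{-1}=1, q_{-2}=1, q_{-1}=0:
  i=0: a_0=3, p_0 = 3*1 + 0 = 3, q_0 = 3*0 + 1 = 1.
  i=1: a_1=2, p_1 = 2*3 + 1 = 7, q_1 = 2*1 + 0 = 2.
  i=2: a_2=6, p_2 = 6*7 + 3 = 45, q_2 = 6*2 + 1 = 13.
  i=3: a_3=9, p_3 = 9*45 + 7 = 412, q_3 = 9*13 + 2 = 119.
  i=4: a_4=5, p_4 = 5*412 + 45 = 2105, q_4 = 5*119 + 13 = 608.
  i=5: a_5=11, p_5 = 11*2105 + 412 = 23567, q_5 = 11*608 + 119 = 6807.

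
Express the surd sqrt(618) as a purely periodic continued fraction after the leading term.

[24; (1, 6, 8, 6, 1, 48)]

Write x_i = (sqrt(618) + m_i)/d_i with (m_0, d_0) = (0, 1). a_0 = floor(sqrt(618)) = 24, since 24^2 = 576 <= 618 < 625 = 25^2.
Iterate m_{i+1} = d_i*a_i - m_i, d_{i+1} = (618 - m_{i+1}^2)/d_i, a_{i+1} = floor((a_0 + m_{i+1})/d_{i+1}):
  m_1 = 1*24 - 0 = 24, d_1 = (618 - 24^2)/1 = 42/1 = 42, a_1 = floor((24 + 24)/42) = 1.
  m_2 = 42*1 - 24 = 18, d_2 = (618 - 18^2)/42 = 294/42 = 7, a_2 = floor((24 + 18)/7) = 6.
  m_3 = 7*6 - 18 = 24, d_3 = (618 - 24^2)/7 = 42/7 = 6, a_3 = floor((24 + 24)/6) = 8.
  m_4 = 6*8 - 24 = 24, d_4 = (618 - 24^2)/6 = 42/6 = 7, a_4 = floor((24 + 24)/7) = 6.
  m_5 = 7*6 - 24 = 18, d_5 = (618 - 18^2)/7 = 294/7 = 42, a_5 = floor((24 + 18)/42) = 1.
  m_6 = 42*1 - 18 = 24, d_6 = (618 - 24^2)/42 = 42/42 = 1, a_6 = floor((24 + 24)/1) = 48.
  m_7 = 1*48 - 24 = 24, d_7 = (618 - 24^2)/1 = 42/1 = 42: (m_7, d_7) = (m_1, d_1) = (24, 42), so from here the quotients repeat a_1, ..., a_6; the period length is 6.
Hence the expansion of sqrt(618) is a_0 = 24 followed by the repeating block 1, 6, 8, 6, 1, 48 (period 6).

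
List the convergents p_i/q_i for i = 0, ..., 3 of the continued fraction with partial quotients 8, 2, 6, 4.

Using the convergent recurrence p_i = a_i*p_{i-1} + p_{i-2}, q_i = a_i*q_{i-1} + q_{i-2} with p_{-2}=0, p_{-1}=1, q_{-2}=1, q_{-1}=0:
  i=0: a_0=8, p_0 = 8*1 + 0 = 8, q_0 = 8*0 + 1 = 1.
  i=1: a_1=2, p_1 = 2*8 + 1 = 17, q_1 = 2*1 + 0 = 2.
  i=2: a_2=6, p_2 = 6*17 + 8 = 110, q_2 = 6*2 + 1 = 13.
  i=3: a_3=4, p_3 = 4*110 + 17 = 457, q_3 = 4*13 + 2 = 54.

8/1, 17/2, 110/13, 457/54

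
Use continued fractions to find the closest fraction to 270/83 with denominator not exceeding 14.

13/4

Expand x = 270/83 as a continued fraction with the Euclidean algorithm:
  270 = 3*83 + 21, so a_0 = 3.
  83 = 3*21 + 20, so a_1 = 3.
  21 = 1*20 + 1, so a_2 = 1.
  20 = 20*1 + 0, so a_3 = 20.
so x = [3; 3, 1, 20].
Convergents (p_i = a_i*p_{i-1} + p_{i-2}, q_i = a_i*q_{i-1} + q_{i-2} with p_{-2}=0, p_{-1}=1, q_{-2}=1, q_{-1}=0), until the denominator exceeds 14:
  i=0: a_0=3, p_0 = 3*1 + 0 = 3, q_0 = 3*0 + 1 = 1.
  i=1: a_1=3, p_1 = 3*3 + 1 = 10, q_1 = 3*1 + 0 = 3.
  i=2: a_2=1, p_2 = 1*10 + 3 = 13, q_2 = 1*3 + 1 = 4.
  i=3: a_3=20, p_3 = 20*13 + 10 = 270, q_3 = 20*4 + 3 = 83.
q_3 = 83 > 14, so the last convergent with denominator <= 14 is p_2/q_2 = 13/4.
The closest fraction with denominator <= 14 is either p_2/q_2 or the intermediate fraction (k*p_2 + p_1)/(k*q_2 + q_1) with the largest k >= 1 whose denominator stays <= 14; these approach x as k grows, and every other convergent or intermediate fraction in range is farther away.
Largest k: floor((14 - q_1)/q_2) = floor((14 - 3)/4) = 2.
That gives (2*13 + 10)/(2*4 + 3) = 36/11.
Compare the errors: |x - 13/4| = |270*4 - 13*83|/(83*4) = 1/332, and |x - 36/11| = |270*11 - 36*83|/(83*11) = 18/913.
Cross-multiplying, 1*913 = 913 < 5976 = 18*332, so 1/332 is smaller: the convergent 13/4 is closer to x than 36/11.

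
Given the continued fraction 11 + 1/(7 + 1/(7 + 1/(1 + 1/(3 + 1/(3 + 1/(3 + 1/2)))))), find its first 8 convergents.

11/1, 78/7, 557/50, 635/57, 2462/221, 8021/720, 26525/2381, 61071/5482

Using the convergent recurrence p_i = a_i*p_{i-1} + p_{i-2}, q_i = a_i*q_{i-1} + q_{i-2} with p_{-2}=0, p_{-1}=1, q_{-2}=1, q_{-1}=0:
  i=0: a_0=11, p_0 = 11*1 + 0 = 11, q_0 = 11*0 + 1 = 1.
  i=1: a_1=7, p_1 = 7*11 + 1 = 78, q_1 = 7*1 + 0 = 7.
  i=2: a_2=7, p_2 = 7*78 + 11 = 557, q_2 = 7*7 + 1 = 50.
  i=3: a_3=1, p_3 = 1*557 + 78 = 635, q_3 = 1*50 + 7 = 57.
  i=4: a_4=3, p_4 = 3*635 + 557 = 2462, q_4 = 3*57 + 50 = 221.
  i=5: a_5=3, p_5 = 3*2462 + 635 = 8021, q_5 = 3*221 + 57 = 720.
  i=6: a_6=3, p_6 = 3*8021 + 2462 = 26525, q_6 = 3*720 + 221 = 2381.
  i=7: a_7=2, p_7 = 2*26525 + 8021 = 61071, q_7 = 2*2381 + 720 = 5482.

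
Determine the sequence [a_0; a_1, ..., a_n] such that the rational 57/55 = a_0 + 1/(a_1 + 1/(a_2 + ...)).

Run the Euclidean algorithm on 57 and 55; the successive quotients are the partial quotients a_0, a_1, ... (each step inverts the fractional part left over by the previous one):
  57 = 1*55 + 2, so a_0 = 1.
  55 = 27*2 + 1, so a_1 = 27.
  2 = 2*1 + 0, so a_2 = 2.
The remainder reaches 0 after 3 divisions, so the expansion has 3 partial quotients, read off in order.

[1; 27, 2]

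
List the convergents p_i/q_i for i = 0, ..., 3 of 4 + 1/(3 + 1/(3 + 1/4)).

Using the convergent recurrence p_i = a_i*p_{i-1} + p_{i-2}, q_i = a_i*q_{i-1} + q_{i-2} with p_{-2}=0, p_{-1}=1, q_{-2}=1, q_{-1}=0:
  i=0: a_0=4, p_0 = 4*1 + 0 = 4, q_0 = 4*0 + 1 = 1.
  i=1: a_1=3, p_1 = 3*4 + 1 = 13, q_1 = 3*1 + 0 = 3.
  i=2: a_2=3, p_2 = 3*13 + 4 = 43, q_2 = 3*3 + 1 = 10.
  i=3: a_3=4, p_3 = 4*43 + 13 = 185, q_3 = 4*10 + 3 = 43.

4/1, 13/3, 43/10, 185/43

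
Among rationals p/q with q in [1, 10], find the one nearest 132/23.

23/4

Expand x = 132/23 as a continued fraction with the Euclidean algorithm:
  132 = 5*23 + 17, so a_0 = 5.
  23 = 1*17 + 6, so a_1 = 1.
  17 = 2*6 + 5, so a_2 = 2.
  6 = 1*5 + 1, so a_3 = 1.
  5 = 5*1 + 0, so a_4 = 5.
so x = [5; 1, 2, 1, 5].
Convergents (p_i = a_i*p_{i-1} + p_{i-2}, q_i = a_i*q_{i-1} + q_{i-2} with p_{-2}=0, p_{-1}=1, q_{-2}=1, q_{-1}=0), until the denominator exceeds 10:
  i=0: a_0=5, p_0 = 5*1 + 0 = 5, q_0 = 5*0 + 1 = 1.
  i=1: a_1=1, p_1 = 1*5 + 1 = 6, q_1 = 1*1 + 0 = 1.
  i=2: a_2=2, p_2 = 2*6 + 5 = 17, q_2 = 2*1 + 1 = 3.
  i=3: a_3=1, p_3 = 1*17 + 6 = 23, q_3 = 1*3 + 1 = 4.
  i=4: a_4=5, p_4 = 5*23 + 17 = 132, q_4 = 5*4 + 3 = 23.
q_4 = 23 > 10, so the last convergent with denominator <= 10 is p_3/q_3 = 23/4.
The closest fraction with denominator <= 10 is either p_3/q_3 or the intermediate fraction (k*p_3 + p_2)/(k*q_3 + q_2) with the largest k >= 1 whose denominator stays <= 10; these approach x as k grows, and every other convergent or intermediate fraction in range is farther away.
Largest k: floor((10 - q_2)/q_3) = floor((10 - 3)/4) = 1.
That gives (1*23 + 17)/(1*4 + 3) = 40/7.
Compare the errors: |x - 23/4| = |132*4 - 23*23|/(23*4) = 1/92, and |x - 40/7| = |132*7 - 40*23|/(23*7) = 4/161.
Cross-multiplying, 1*161 = 161 < 368 = 4*92, so 1/92 is smaller: the convergent 23/4 is closer to x than 40/7.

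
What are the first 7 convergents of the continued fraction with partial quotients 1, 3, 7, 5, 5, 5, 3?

Using the convergent recurrence p_i = a_i*p_{i-1} + p_{i-2}, q_i = a_i*q_{i-1} + q_{i-2} with p_{-2}=0, p_{-1}=1, q_{-2}=1, q_{-1}=0:
  i=0: a_0=1, p_0 = 1*1 + 0 = 1, q_0 = 1*0 + 1 = 1.
  i=1: a_1=3, p_1 = 3*1 + 1 = 4, q_1 = 3*1 + 0 = 3.
  i=2: a_2=7, p_2 = 7*4 + 1 = 29, q_2 = 7*3 + 1 = 22.
  i=3: a_3=5, p_3 = 5*29 + 4 = 149, q_3 = 5*22 + 3 = 113.
  i=4: a_4=5, p_4 = 5*149 + 29 = 774, q_4 = 5*113 + 22 = 587.
  i=5: a_5=5, p_5 = 5*774 + 149 = 4019, q_5 = 5*587 + 113 = 3048.
  i=6: a_6=3, p_6 = 3*4019 + 774 = 12831, q_6 = 3*3048 + 587 = 9731.

1/1, 4/3, 29/22, 149/113, 774/587, 4019/3048, 12831/9731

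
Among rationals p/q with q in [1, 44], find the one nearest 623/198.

Expand x = 623/198 as a continued fraction with the Euclidean algorithm:
  623 = 3*198 + 29, so a_0 = 3.
  198 = 6*29 + 24, so a_1 = 6.
  29 = 1*24 + 5, so a_2 = 1.
  24 = 4*5 + 4, so a_3 = 4.
  5 = 1*4 + 1, so a_4 = 1.
  4 = 4*1 + 0, so a_5 = 4.
so x = [3; 6, 1, 4, 1, 4].
Convergents (p_i = a_i*p_{i-1} + p_{i-2}, q_i = a_i*q_{i-1} + q_{i-2} with p_{-2}=0, p_{-1}=1, q_{-2}=1, q_{-1}=0), until the denominator exceeds 44:
  i=0: a_0=3, p_0 = 3*1 + 0 = 3, q_0 = 3*0 + 1 = 1.
  i=1: a_1=6, p_1 = 6*3 + 1 = 19, q_1 = 6*1 + 0 = 6.
  i=2: a_2=1, p_2 = 1*19 + 3 = 22, q_2 = 1*6 + 1 = 7.
  i=3: a_3=4, p_3 = 4*22 + 19 = 107, q_3 = 4*7 + 6 = 34.
  i=4: a_4=1, p_4 = 1*107 + 22 = 129, q_4 = 1*34 + 7 = 41.
  i=5: a_5=4, p_5 = 4*129 + 107 = 623, q_5 = 4*41 + 34 = 198.
q_5 = 198 > 44, so the last convergent with denominator <= 44 is p_4/q_4 = 129/41.
The closest fraction with denominator <= 44 is either p_4/q_4 or the intermediate fraction (k*p_4 + p_3)/(k*q_4 + q_3) with the largest k >= 1 whose denominator stays <= 44; these approach x as k grows, and every other convergent or intermediate fraction in range is farther away.
Largest k: floor((44 - q_3)/q_4) = floor((44 - 34)/41) = 0.
Since k = 0, no intermediate fraction beyond p_4/q_4 has denominator <= 44, so the convergent 129/41 is the closest (its error is |623*41 - 129*198|/(198*41) = 1/8118).

129/41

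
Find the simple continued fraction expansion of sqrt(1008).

Write x_i = (sqrt(1008) + m_i)/d_i with (m_0, d_0) = (0, 1). a_0 = floor(sqrt(1008)) = 31, since 31^2 = 961 <= 1008 < 1024 = 32^2.
Iterate m_{i+1} = d_i*a_i - m_i, d_{i+1} = (1008 - m_{i+1}^2)/d_i, a_{i+1} = floor((a_0 + m_{i+1})/d_{i+1}):
  m_1 = 1*31 - 0 = 31, d_1 = (1008 - 31^2)/1 = 47/1 = 47, a_1 = floor((31 + 31)/47) = 1.
  m_2 = 47*1 - 31 = 16, d_2 = (1008 - 16^2)/47 = 752/47 = 16, a_2 = floor((31 + 16)/16) = 2.
  m_3 = 16*2 - 16 = 16, d_3 = (1008 - 16^2)/16 = 752/16 = 47, a_3 = floor((31 + 16)/47) = 1.
  m_4 = 47*1 - 16 = 31, d_4 = (1008 - 31^2)/47 = 47/47 = 1, a_4 = floor((31 + 31)/1) = 62.
  m_5 = 1*62 - 31 = 31, d_5 = (1008 - 31^2)/1 = 47/1 = 47: (m_5, d_5) = (m_1, d_1) = (31, 47), so from here the quotients repeat a_1, ..., a_4; the period length is 4.
Hence the expansion of sqrt(1008) is a_0 = 31 followed by the repeating block 1, 2, 1, 62 (period 4).

[31; (1, 2, 1, 62)]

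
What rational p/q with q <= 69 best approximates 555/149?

149/40

Expand x = 555/149 as a continued fraction with the Euclidean algorithm:
  555 = 3*149 + 108, so a_0 = 3.
  149 = 1*108 + 41, so a_1 = 1.
  108 = 2*41 + 26, so a_2 = 2.
  41 = 1*26 + 15, so a_3 = 1.
  26 = 1*15 + 11, so a_4 = 1.
  15 = 1*11 + 4, so a_5 = 1.
  11 = 2*4 + 3, so a_6 = 2.
  4 = 1*3 + 1, so a_7 = 1.
  3 = 3*1 + 0, so a_8 = 3.
so x = [3; 1, 2, 1, 1, 1, 2, 1, 3].
Convergents (p_i = a_i*p_{i-1} + p_{i-2}, q_i = a_i*q_{i-1} + q_{i-2} with p_{-2}=0, p_{-1}=1, q_{-2}=1, q_{-1}=0), until the denominator exceeds 69:
  i=0: a_0=3, p_0 = 3*1 + 0 = 3, q_0 = 3*0 + 1 = 1.
  i=1: a_1=1, p_1 = 1*3 + 1 = 4, q_1 = 1*1 + 0 = 1.
  i=2: a_2=2, p_2 = 2*4 + 3 = 11, q_2 = 2*1 + 1 = 3.
  i=3: a_3=1, p_3 = 1*11 + 4 = 15, q_3 = 1*3 + 1 = 4.
  i=4: a_4=1, p_4 = 1*15 + 11 = 26, q_4 = 1*4 + 3 = 7.
  i=5: a_5=1, p_5 = 1*26 + 15 = 41, q_5 = 1*7 + 4 = 11.
  i=6: a_6=2, p_6 = 2*41 + 26 = 108, q_6 = 2*11 + 7 = 29.
  i=7: a_7=1, p_7 = 1*108 + 41 = 149, q_7 = 1*29 + 11 = 40.
  i=8: a_8=3, p_8 = 3*149 + 108 = 555, q_8 = 3*40 + 29 = 149.
q_8 = 149 > 69, so the last convergent with denominator <= 69 is p_7/q_7 = 149/40.
The closest fraction with denominator <= 69 is either p_7/q_7 or the intermediate fraction (k*p_7 + p_6)/(k*q_7 + q_6) with the largest k >= 1 whose denominator stays <= 69; these approach x as k grows, and every other convergent or intermediate fraction in range is farther away.
Largest k: floor((69 - q_6)/q_7) = floor((69 - 29)/40) = 1.
That gives (1*149 + 108)/(1*40 + 29) = 257/69.
Compare the errors: |x - 149/40| = |555*40 - 149*149|/(149*40) = 1/5960, and |x - 257/69| = |555*69 - 257*149|/(149*69) = 2/10281.
Cross-multiplying, 1*10281 = 10281 < 11920 = 2*5960, so 1/5960 is smaller: the convergent 149/40 is closer to x than 257/69.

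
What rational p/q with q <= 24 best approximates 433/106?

49/12

Expand x = 433/106 as a continued fraction with the Euclidean algorithm:
  433 = 4*106 + 9, so a_0 = 4.
  106 = 11*9 + 7, so a_1 = 11.
  9 = 1*7 + 2, so a_2 = 1.
  7 = 3*2 + 1, so a_3 = 3.
  2 = 2*1 + 0, so a_4 = 2.
so x = [4; 11, 1, 3, 2].
Convergents (p_i = a_i*p_{i-1} + p_{i-2}, q_i = a_i*q_{i-1} + q_{i-2} with p_{-2}=0, p_{-1}=1, q_{-2}=1, q_{-1}=0), until the denominator exceeds 24:
  i=0: a_0=4, p_0 = 4*1 + 0 = 4, q_0 = 4*0 + 1 = 1.
  i=1: a_1=11, p_1 = 11*4 + 1 = 45, q_1 = 11*1 + 0 = 11.
  i=2: a_2=1, p_2 = 1*45 + 4 = 49, q_2 = 1*11 + 1 = 12.
  i=3: a_3=3, p_3 = 3*49 + 45 = 192, q_3 = 3*12 + 11 = 47.
q_3 = 47 > 24, so the last convergent with denominator <= 24 is p_2/q_2 = 49/12.
The closest fraction with denominator <= 24 is either p_2/q_2 or the intermediate fraction (k*p_2 + p_1)/(k*q_2 + q_1) with the largest k >= 1 whose denominator stays <= 24; these approach x as k grows, and every other convergent or intermediate fraction in range is farther away.
Largest k: floor((24 - q_1)/q_2) = floor((24 - 11)/12) = 1.
That gives (1*49 + 45)/(1*12 + 11) = 94/23.
Compare the errors: |x - 49/12| = |433*12 - 49*106|/(106*12) = 2/1272, and |x - 94/23| = |433*23 - 94*106|/(106*23) = 5/2438.
Cross-multiplying, 2*2438 = 4876 < 6360 = 5*1272, so 2/1272 is smaller: the convergent 49/12 is closer to x than 94/23.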